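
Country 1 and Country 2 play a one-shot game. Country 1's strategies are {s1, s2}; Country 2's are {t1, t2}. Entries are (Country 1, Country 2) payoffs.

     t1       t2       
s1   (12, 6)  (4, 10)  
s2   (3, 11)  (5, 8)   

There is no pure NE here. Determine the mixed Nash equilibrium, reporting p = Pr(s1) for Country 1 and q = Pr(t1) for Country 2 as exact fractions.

Each player's mixing probability is pinned down by making the *other* player indifferent.
Country 2 indifferent between t1 and t2: p·6 + (1−p)·11 = p·10 + (1−p)·8 ⟹ 11 + (-5)p = 8 + 2p ⟹ p = 3/7.
Country 1 indifferent between s1 and s2: q·12 + (1−q)·4 = q·3 + (1−q)·5 ⟹ 4 + 8q = 5 + (-2)q ⟹ q = 1/10.

p = 3/7, q = 1/10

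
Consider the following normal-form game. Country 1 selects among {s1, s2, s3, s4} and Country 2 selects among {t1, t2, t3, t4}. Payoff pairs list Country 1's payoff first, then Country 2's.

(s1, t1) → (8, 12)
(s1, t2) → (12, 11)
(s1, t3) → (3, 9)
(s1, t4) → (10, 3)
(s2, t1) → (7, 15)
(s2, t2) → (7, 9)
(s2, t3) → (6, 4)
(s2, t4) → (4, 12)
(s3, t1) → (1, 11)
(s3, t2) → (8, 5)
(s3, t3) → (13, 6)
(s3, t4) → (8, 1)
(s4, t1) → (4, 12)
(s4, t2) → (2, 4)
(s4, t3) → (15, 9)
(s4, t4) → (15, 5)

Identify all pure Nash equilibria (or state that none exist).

(s1, t1)

A profile is a Nash equilibrium when each player is best-responding to the other.
Country 1's best responses — vs t1: s1 (payoff 8); vs t2: s1 (payoff 12); vs t3: s4 (payoff 15); vs t4: s4 (payoff 15).
Country 2's best responses — vs s1: t1 (payoff 12); vs s2: t1 (payoff 15); vs s3: t1 (payoff 11); vs s4: t1 (payoff 12).
The only mutual best response is (s1, t1); neither player gains by switching there.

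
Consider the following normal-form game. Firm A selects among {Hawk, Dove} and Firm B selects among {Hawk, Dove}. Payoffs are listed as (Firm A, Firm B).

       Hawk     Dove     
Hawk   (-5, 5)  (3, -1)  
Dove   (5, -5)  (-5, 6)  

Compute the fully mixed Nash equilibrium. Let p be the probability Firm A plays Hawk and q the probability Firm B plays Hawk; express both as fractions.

Each player's mixing probability is pinned down by making the *other* player indifferent.
Firm B indifferent between Hawk and Dove: p·5 + (1−p)·(-5) = p·(-1) + (1−p)·6 ⟹ (-5) + 10p = 6 + (-7)p ⟹ p = 11/17.
Firm A indifferent between Hawk and Dove: q·(-5) + (1−q)·3 = q·5 + (1−q)·(-5) ⟹ 3 + (-8)q = (-5) + 10q ⟹ q = 4/9.

p = 11/17, q = 4/9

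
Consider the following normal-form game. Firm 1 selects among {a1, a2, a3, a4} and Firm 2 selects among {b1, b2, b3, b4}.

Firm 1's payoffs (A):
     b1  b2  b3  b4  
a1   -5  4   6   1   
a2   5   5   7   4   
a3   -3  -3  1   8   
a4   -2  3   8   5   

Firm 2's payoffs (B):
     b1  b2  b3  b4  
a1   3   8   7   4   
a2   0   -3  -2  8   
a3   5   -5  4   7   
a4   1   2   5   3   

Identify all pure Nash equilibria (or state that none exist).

Check mutual best responses: a cell is a NE iff neither player can gain by unilaterally deviating.
Firm 1's best responses — vs b1: a2 (payoff 5); vs b2: a2 (payoff 5); vs b3: a4 (payoff 8); vs b4: a3 (payoff 8).
Firm 2's best responses — vs a1: b2 (payoff 8); vs a2: b4 (payoff 8); vs a3: b4 (payoff 7); vs a4: b3 (payoff 5).
Mutual best responses occur at (a3, b4) and (a4, b3); at each, neither player gains by switching.

(a3, b4) and (a4, b3)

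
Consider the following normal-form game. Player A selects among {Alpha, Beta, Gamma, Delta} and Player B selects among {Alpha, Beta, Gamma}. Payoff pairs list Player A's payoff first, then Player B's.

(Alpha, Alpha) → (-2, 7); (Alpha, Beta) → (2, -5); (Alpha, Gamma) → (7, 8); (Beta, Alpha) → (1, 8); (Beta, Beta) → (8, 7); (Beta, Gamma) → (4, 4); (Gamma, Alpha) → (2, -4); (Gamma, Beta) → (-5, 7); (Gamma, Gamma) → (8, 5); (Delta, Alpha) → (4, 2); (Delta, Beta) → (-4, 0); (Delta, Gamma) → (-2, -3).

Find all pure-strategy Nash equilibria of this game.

(Delta, Alpha)

Check mutual best responses: a cell is a NE iff neither player can gain by unilaterally deviating.
Player A's best responses — vs Alpha: Delta (payoff 4); vs Beta: Beta (payoff 8); vs Gamma: Gamma (payoff 8).
Player B's best responses — vs Alpha: Gamma (payoff 8); vs Beta: Alpha (payoff 8); vs Gamma: Beta (payoff 7); vs Delta: Alpha (payoff 2).
The only mutual best response is (Delta, Alpha); neither player gains by switching there.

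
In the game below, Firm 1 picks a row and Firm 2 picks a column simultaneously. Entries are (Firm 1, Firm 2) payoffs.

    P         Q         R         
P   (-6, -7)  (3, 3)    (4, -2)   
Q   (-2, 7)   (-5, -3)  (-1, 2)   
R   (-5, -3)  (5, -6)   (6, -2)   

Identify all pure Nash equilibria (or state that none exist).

Find each player's best response to every opponent strategy; NE are the intersections.
Firm 1's best responses — vs P: Q (payoff -2); vs Q: R (payoff 5); vs R: R (payoff 6).
Firm 2's best responses — vs P: Q (payoff 3); vs Q: P (payoff 7); vs R: R (payoff -2).
Mutual best responses occur at (Q, P) and (R, R); at each, neither player gains by switching.

(Q, P) and (R, R)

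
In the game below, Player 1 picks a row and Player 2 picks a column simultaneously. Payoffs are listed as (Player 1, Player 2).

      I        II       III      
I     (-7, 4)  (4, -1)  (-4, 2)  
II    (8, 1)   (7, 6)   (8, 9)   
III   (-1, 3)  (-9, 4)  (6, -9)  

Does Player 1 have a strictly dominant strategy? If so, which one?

II

Check whether one of Player 1's strategies beats all alternatives regardless of what the opponent does.
II strictly dominates: vs I: 8 > each of {-7, -1}; vs II: 7 > each of {4, -9}; vs III: 8 > each of {-4, 6}.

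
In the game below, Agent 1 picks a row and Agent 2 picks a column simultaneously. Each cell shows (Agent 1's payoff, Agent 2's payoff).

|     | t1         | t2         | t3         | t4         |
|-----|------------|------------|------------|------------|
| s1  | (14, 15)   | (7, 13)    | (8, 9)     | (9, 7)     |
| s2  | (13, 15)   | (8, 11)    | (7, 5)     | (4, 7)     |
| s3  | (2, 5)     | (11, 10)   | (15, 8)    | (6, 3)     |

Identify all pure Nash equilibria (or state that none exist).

(s1, t1) and (s3, t2)

A profile is a Nash equilibrium when each player is best-responding to the other.
Agent 1's best responses — vs t1: s1 (payoff 14); vs t2: s3 (payoff 11); vs t3: s3 (payoff 15); vs t4: s1 (payoff 9).
Agent 2's best responses — vs s1: t1 (payoff 15); vs s2: t1 (payoff 15); vs s3: t2 (payoff 10).
Mutual best responses occur at (s1, t1) and (s3, t2); at each, neither player gains by switching.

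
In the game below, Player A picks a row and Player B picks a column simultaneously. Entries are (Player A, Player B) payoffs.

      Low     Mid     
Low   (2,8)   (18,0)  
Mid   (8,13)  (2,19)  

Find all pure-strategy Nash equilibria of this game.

There is no pure-strategy Nash equilibrium

Find each player's best response to every opponent strategy; NE are the intersections.
Player A's best responses — vs Low: Mid (payoff 8); vs Mid: Low (payoff 18).
Player B's best responses — vs Low: Low (payoff 8); vs Mid: Mid (payoff 19).
No cell has both players best-responding. For instance, Player A's best reply to Low is Mid, but against Mid Player B prefers Mid over Low.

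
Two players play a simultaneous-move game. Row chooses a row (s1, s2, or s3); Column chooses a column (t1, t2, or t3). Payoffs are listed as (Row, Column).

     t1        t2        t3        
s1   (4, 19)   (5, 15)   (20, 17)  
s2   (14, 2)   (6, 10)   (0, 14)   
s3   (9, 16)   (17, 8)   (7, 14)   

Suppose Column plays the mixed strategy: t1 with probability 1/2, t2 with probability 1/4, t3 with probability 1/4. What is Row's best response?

s3

Row's best reply maximizes expected payoff against the mix.
s1: (1/2)·4 + (1/4)·5 + (1/4)·20 = 33/4
s2: (1/2)·14 + (1/4)·6 + (1/4)·0 = 17/2
s3: (1/2)·9 + (1/4)·17 + (1/4)·7 = 21/2
Highest expected payoff is 21/2, from s3.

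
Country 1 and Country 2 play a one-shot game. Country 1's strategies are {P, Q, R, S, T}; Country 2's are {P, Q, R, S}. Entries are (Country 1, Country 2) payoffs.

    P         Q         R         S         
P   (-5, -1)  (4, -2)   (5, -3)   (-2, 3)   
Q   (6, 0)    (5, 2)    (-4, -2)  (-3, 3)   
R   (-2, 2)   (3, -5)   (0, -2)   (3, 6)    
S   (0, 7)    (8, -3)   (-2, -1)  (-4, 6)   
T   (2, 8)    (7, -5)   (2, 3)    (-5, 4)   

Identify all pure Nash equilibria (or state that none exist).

(R, S)

A profile is a Nash equilibrium when each player is best-responding to the other.
Country 1's best responses — vs P: Q (payoff 6); vs Q: S (payoff 8); vs R: P (payoff 5); vs S: R (payoff 3).
Country 2's best responses — vs P: S (payoff 3); vs Q: S (payoff 3); vs R: S (payoff 6); vs S: P (payoff 7); vs T: P (payoff 8).
The only mutual best response is (R, S); neither player gains by switching there.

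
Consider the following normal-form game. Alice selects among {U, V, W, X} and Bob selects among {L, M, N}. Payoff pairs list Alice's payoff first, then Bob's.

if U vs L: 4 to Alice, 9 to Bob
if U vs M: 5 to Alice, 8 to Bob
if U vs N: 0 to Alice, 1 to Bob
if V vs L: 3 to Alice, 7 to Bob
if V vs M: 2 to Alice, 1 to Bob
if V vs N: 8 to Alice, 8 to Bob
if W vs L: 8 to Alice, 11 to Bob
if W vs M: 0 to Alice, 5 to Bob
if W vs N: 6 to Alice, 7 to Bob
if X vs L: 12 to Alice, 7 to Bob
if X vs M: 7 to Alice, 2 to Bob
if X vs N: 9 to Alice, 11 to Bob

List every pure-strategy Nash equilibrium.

(X, N)

Check mutual best responses: a cell is a NE iff neither player can gain by unilaterally deviating.
Alice's best responses — vs L: X (payoff 12); vs M: X (payoff 7); vs N: X (payoff 9).
Bob's best responses — vs U: L (payoff 9); vs V: N (payoff 8); vs W: L (payoff 11); vs X: N (payoff 11).
The only mutual best response is (X, N); neither player gains by switching there.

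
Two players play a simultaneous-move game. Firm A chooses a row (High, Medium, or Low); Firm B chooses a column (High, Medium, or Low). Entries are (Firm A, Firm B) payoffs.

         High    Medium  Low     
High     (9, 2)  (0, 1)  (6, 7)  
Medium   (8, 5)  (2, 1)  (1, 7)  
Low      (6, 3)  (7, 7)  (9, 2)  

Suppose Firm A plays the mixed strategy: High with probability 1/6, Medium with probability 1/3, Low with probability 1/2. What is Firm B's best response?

Compute Firm B's expected payoff from each pure strategy against the given mix.
High: (1/6)·2 + (1/3)·5 + (1/2)·3 = 7/2
Medium: (1/6)·1 + (1/3)·1 + (1/2)·7 = 4
Low: (1/6)·7 + (1/3)·7 + (1/2)·2 = 9/2
Highest expected payoff is 9/2, from Low.

Low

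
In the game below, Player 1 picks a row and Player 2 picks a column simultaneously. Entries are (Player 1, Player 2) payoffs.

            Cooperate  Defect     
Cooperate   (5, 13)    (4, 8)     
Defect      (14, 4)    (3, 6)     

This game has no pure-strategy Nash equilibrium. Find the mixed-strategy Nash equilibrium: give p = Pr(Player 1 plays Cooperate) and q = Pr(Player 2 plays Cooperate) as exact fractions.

Each player's mixing probability is pinned down by making the *other* player indifferent.
Player 2 indifferent between Cooperate and Defect: p·13 + (1−p)·4 = p·8 + (1−p)·6 ⟹ 4 + 9p = 6 + 2p ⟹ p = 2/7.
Player 1 indifferent between Cooperate and Defect: q·5 + (1−q)·4 = q·14 + (1−q)·3 ⟹ 4 + 1q = 3 + 11q ⟹ q = 1/10.

p = 2/7, q = 1/10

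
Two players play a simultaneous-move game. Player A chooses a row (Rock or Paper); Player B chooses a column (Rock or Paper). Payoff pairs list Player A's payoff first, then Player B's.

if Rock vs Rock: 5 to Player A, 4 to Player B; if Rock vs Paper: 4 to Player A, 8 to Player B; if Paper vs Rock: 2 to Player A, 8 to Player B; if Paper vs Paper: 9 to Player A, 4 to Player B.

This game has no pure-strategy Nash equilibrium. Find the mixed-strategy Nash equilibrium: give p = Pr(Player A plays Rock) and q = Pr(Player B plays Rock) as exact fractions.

p = 1/2, q = 5/8

In a mixed NE each player is indifferent between their pure strategies, so the opponent's mix sets the indifference.
Player B indifferent between Rock and Paper: p·4 + (1−p)·8 = p·8 + (1−p)·4 ⟹ 8 + (-4)p = 4 + 4p ⟹ p = 1/2.
Player A indifferent between Rock and Paper: q·5 + (1−q)·4 = q·2 + (1−q)·9 ⟹ 4 + 1q = 9 + (-7)q ⟹ q = 5/8.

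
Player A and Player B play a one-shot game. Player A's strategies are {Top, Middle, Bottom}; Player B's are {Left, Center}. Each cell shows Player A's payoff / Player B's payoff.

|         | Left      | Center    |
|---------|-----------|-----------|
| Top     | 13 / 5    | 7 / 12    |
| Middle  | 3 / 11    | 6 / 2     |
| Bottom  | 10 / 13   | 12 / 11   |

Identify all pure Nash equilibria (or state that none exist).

Check mutual best responses: a cell is a NE iff neither player can gain by unilaterally deviating.
Player A's best responses — vs Left: Top (payoff 13); vs Center: Bottom (payoff 12).
Player B's best responses — vs Top: Center (payoff 12); vs Middle: Left (payoff 11); vs Bottom: Left (payoff 13).
No cell has both players best-responding. For instance, Player A's best reply to Center is Bottom, but against Bottom Player B prefers Left over Center.

No pure-strategy Nash equilibrium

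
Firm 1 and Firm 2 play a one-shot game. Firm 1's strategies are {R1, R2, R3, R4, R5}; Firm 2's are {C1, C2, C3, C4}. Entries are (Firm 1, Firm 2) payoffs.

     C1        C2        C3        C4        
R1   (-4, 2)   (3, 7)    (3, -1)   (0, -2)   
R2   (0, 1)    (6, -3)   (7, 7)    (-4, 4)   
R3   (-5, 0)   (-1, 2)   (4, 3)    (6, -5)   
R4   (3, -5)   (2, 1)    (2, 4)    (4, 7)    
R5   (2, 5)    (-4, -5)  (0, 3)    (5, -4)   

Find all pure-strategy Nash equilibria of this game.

(R2, C3)

Check mutual best responses: a cell is a NE iff neither player can gain by unilaterally deviating.
Firm 1's best responses — vs C1: R4 (payoff 3); vs C2: R2 (payoff 6); vs C3: R2 (payoff 7); vs C4: R3 (payoff 6).
Firm 2's best responses — vs R1: C2 (payoff 7); vs R2: C3 (payoff 7); vs R3: C3 (payoff 3); vs R4: C4 (payoff 7); vs R5: C1 (payoff 5).
The only mutual best response is (R2, C3); neither player gains by switching there.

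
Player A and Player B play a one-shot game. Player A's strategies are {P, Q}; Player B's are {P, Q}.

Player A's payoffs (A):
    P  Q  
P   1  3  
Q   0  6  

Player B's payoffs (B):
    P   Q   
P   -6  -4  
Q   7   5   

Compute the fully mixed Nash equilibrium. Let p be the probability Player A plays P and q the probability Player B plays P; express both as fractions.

p = 1/2, q = 3/4

Each player's mixing probability is pinned down by making the *other* player indifferent.
Player B indifferent between P and Q: p·(-6) + (1−p)·7 = p·(-4) + (1−p)·5 ⟹ 7 + (-13)p = 5 + (-9)p ⟹ p = 1/2.
Player A indifferent between P and Q: q·1 + (1−q)·3 = q·0 + (1−q)·6 ⟹ 3 + (-2)q = 6 + (-6)q ⟹ q = 3/4.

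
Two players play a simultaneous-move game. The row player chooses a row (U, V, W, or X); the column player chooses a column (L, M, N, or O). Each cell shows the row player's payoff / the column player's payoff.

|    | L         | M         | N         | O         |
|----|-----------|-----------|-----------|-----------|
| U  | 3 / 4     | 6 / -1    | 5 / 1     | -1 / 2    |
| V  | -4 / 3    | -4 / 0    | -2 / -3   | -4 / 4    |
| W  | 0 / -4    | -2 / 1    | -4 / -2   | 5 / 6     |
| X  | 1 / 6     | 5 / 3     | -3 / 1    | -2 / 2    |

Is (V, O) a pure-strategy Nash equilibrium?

No

Holding the column player at O: the row player gets -4 from V but could get 5 by switching to W. The row player has a profitable deviation.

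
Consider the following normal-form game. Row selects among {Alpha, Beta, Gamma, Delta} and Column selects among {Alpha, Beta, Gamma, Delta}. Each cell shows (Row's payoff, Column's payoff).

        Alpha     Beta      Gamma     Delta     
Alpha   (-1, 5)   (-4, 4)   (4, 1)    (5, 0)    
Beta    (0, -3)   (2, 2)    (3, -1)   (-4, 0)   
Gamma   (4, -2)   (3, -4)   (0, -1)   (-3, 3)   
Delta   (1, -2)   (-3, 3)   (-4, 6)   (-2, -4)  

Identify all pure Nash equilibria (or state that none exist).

Find each player's best response to every opponent strategy; NE are the intersections.
Row's best responses — vs Alpha: Gamma (payoff 4); vs Beta: Gamma (payoff 3); vs Gamma: Alpha (payoff 4); vs Delta: Alpha (payoff 5).
Column's best responses — vs Alpha: Alpha (payoff 5); vs Beta: Beta (payoff 2); vs Gamma: Delta (payoff 3); vs Delta: Gamma (payoff 6).
No cell has both players best-responding. For instance, Row's best reply to Alpha is Gamma, but against Gamma Column prefers Delta over Alpha.

There is no pure-strategy Nash equilibrium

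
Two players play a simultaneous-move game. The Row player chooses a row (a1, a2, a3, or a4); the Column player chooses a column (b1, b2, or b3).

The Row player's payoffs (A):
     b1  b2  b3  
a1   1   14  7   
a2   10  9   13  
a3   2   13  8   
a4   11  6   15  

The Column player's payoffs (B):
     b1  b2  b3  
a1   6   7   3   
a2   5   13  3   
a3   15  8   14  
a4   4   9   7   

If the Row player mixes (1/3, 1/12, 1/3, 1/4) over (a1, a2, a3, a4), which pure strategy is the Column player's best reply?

b1

Compute the Column player's expected payoff from each pure strategy against the given mix.
b1: (1/3)·6 + (1/12)·5 + (1/3)·15 + (1/4)·4 = 101/12
b2: (1/3)·7 + (1/12)·13 + (1/3)·8 + (1/4)·9 = 25/3
b3: (1/3)·3 + (1/12)·3 + (1/3)·14 + (1/4)·7 = 23/3
Highest expected payoff is 101/12, from b1.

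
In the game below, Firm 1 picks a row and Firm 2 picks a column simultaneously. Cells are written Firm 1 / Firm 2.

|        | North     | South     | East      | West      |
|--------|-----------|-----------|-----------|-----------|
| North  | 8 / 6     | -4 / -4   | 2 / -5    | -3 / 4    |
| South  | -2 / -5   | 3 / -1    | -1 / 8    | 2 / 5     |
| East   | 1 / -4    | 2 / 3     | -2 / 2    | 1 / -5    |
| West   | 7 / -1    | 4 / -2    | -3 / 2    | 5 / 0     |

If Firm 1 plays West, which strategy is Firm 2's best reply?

East

With Firm 1 fixed at West, Firm 2's payoffs are: North → -1, South → -2, East → 2, West → 0.
The maximum is 2, achieved by East.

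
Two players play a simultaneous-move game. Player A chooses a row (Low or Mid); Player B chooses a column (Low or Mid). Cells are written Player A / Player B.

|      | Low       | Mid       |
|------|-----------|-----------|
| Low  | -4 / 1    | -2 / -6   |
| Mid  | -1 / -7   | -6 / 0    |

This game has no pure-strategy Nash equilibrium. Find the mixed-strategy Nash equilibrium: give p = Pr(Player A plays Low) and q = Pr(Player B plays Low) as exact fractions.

p = 1/2, q = 4/7

Each player's mixing probability is pinned down by making the *other* player indifferent.
Player B indifferent between Low and Mid: p·1 + (1−p)·(-7) = p·(-6) + (1−p)·0 ⟹ (-7) + 8p = 0 + (-6)p ⟹ p = 1/2.
Player A indifferent between Low and Mid: q·(-4) + (1−q)·(-2) = q·(-1) + (1−q)·(-6) ⟹ (-2) + (-2)q = (-6) + 5q ⟹ q = 4/7.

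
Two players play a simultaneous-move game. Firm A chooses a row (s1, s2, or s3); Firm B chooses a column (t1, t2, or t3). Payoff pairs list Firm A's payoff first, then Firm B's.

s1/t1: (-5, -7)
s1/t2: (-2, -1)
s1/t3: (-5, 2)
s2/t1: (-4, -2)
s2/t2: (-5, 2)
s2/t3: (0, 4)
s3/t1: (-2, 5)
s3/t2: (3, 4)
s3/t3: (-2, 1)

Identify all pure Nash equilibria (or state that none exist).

(s2, t3) and (s3, t1)

Find each player's best response to every opponent strategy; NE are the intersections.
Firm A's best responses — vs t1: s3 (payoff -2); vs t2: s3 (payoff 3); vs t3: s2 (payoff 0).
Firm B's best responses — vs s1: t3 (payoff 2); vs s2: t3 (payoff 4); vs s3: t1 (payoff 5).
Mutual best responses occur at (s2, t3) and (s3, t1); at each, neither player gains by switching.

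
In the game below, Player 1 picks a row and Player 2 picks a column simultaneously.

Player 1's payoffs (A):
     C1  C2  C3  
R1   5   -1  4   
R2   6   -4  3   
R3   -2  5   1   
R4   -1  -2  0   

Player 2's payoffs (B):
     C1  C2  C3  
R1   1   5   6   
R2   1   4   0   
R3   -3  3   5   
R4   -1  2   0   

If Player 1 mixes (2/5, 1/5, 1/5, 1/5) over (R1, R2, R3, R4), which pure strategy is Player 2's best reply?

C2

Compute Player 2's expected payoff from each pure strategy against the given mix.
C1: (2/5)·1 + (1/5)·1 + (1/5)·(-3) + (1/5)·(-1) = -1/5
C2: (2/5)·5 + (1/5)·4 + (1/5)·3 + (1/5)·2 = 19/5
C3: (2/5)·6 + (1/5)·0 + (1/5)·5 + (1/5)·0 = 17/5
Highest expected payoff is 19/5, from C2.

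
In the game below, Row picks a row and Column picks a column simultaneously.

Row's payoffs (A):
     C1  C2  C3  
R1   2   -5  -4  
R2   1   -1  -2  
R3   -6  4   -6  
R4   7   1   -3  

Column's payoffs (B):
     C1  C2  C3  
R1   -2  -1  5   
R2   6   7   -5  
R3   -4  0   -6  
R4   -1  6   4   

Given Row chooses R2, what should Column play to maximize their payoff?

C2

With Row fixed at R2, Column's payoffs are: C1 → 6, C2 → 7, C3 → -5.
The maximum is 7, achieved by C2.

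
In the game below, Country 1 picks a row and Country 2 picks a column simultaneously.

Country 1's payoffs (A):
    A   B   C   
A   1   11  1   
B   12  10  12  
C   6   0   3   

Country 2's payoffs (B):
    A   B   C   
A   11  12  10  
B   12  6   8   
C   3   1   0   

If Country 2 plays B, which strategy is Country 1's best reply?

A

With Country 2 fixed at B, Country 1's payoffs are: A → 11, B → 10, C → 0.
The maximum is 11, achieved by A.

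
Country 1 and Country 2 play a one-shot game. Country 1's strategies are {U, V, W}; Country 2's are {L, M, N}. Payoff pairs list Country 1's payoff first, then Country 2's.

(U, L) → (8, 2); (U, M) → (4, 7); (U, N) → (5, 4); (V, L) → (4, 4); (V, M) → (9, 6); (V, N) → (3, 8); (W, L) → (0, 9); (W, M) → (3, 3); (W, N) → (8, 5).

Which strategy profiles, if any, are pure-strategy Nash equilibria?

None

Check mutual best responses: a cell is a NE iff neither player can gain by unilaterally deviating.
Country 1's best responses — vs L: U (payoff 8); vs M: V (payoff 9); vs N: W (payoff 8).
Country 2's best responses — vs U: M (payoff 7); vs V: N (payoff 8); vs W: L (payoff 9).
No cell has both players best-responding. For instance, Country 1's best reply to N is W, but against W Country 2 prefers L over N.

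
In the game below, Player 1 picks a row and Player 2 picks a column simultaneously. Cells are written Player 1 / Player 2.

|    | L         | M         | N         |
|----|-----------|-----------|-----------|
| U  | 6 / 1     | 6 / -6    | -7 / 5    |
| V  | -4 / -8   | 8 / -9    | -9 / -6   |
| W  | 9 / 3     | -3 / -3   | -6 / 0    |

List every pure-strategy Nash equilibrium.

(W, L)

Check mutual best responses: a cell is a NE iff neither player can gain by unilaterally deviating.
Player 1's best responses — vs L: W (payoff 9); vs M: V (payoff 8); vs N: W (payoff -6).
Player 2's best responses — vs U: N (payoff 5); vs V: N (payoff -6); vs W: L (payoff 3).
The only mutual best response is (W, L); neither player gains by switching there.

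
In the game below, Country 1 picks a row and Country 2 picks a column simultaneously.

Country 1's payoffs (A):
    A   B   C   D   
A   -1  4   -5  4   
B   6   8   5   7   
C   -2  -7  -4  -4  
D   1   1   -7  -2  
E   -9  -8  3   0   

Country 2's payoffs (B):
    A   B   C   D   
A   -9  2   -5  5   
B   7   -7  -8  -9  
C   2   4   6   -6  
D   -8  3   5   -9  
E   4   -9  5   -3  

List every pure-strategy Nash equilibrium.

A profile is a Nash equilibrium when each player is best-responding to the other.
Country 1's best responses — vs A: B (payoff 6); vs B: B (payoff 8); vs C: B (payoff 5); vs D: B (payoff 7).
Country 2's best responses — vs A: D (payoff 5); vs B: A (payoff 7); vs C: C (payoff 6); vs D: C (payoff 5); vs E: C (payoff 5).
The only mutual best response is (B, A); neither player gains by switching there.

(B, A)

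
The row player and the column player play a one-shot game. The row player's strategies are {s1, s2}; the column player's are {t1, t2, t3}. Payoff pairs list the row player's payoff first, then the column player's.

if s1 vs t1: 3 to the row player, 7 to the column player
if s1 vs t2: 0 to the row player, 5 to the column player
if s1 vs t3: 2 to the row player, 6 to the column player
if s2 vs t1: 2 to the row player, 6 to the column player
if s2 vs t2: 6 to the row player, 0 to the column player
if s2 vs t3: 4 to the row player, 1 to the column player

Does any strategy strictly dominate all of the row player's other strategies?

None

A strategy is strictly dominant if it gives the row player a strictly higher payoff than every other strategy, against every choice by the opponent.
s1 is not dominant: against t2, s2 gives 6 > 0.
s2 is not dominant: against t1, s1 gives 3 > 2.
No single strategy is best against every opponent action.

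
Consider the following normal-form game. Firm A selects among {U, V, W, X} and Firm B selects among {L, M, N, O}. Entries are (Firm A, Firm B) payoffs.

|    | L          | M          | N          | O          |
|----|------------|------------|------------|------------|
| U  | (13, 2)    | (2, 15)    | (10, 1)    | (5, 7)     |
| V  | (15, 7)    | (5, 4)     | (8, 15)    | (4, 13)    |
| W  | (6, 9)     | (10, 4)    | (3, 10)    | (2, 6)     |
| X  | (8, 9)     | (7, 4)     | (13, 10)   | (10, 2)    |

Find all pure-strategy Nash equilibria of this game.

Check mutual best responses: a cell is a NE iff neither player can gain by unilaterally deviating.
Firm A's best responses — vs L: V (payoff 15); vs M: W (payoff 10); vs N: X (payoff 13); vs O: X (payoff 10).
Firm B's best responses — vs U: M (payoff 15); vs V: N (payoff 15); vs W: N (payoff 10); vs X: N (payoff 10).
The only mutual best response is (X, N); neither player gains by switching there.

(X, N)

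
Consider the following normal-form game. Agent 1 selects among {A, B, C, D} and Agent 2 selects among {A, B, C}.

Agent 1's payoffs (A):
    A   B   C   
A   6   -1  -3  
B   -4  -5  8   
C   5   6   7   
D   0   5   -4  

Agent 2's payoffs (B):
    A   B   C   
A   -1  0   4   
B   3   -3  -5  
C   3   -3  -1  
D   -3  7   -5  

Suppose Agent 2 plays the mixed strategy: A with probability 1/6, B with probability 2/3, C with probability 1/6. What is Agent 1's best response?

C

Compute Agent 1's expected payoff from each pure strategy against the given mix.
A: (1/6)·6 + (2/3)·(-1) + (1/6)·(-3) = -1/6
B: (1/6)·(-4) + (2/3)·(-5) + (1/6)·8 = -8/3
C: (1/6)·5 + (2/3)·6 + (1/6)·7 = 6
D: (1/6)·0 + (2/3)·5 + (1/6)·(-4) = 8/3
Highest expected payoff is 6, from C.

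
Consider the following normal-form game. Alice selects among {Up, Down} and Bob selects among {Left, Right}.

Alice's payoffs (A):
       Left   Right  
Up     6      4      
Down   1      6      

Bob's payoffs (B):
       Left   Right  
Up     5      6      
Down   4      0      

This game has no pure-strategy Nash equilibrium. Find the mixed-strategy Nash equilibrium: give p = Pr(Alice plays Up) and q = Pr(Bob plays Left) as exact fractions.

In a mixed NE each player is indifferent between their pure strategies, so the opponent's mix sets the indifference.
Bob indifferent between Left and Right: p·5 + (1−p)·4 = p·6 + (1−p)·0 ⟹ 4 + 1p = 0 + 6p ⟹ p = 4/5.
Alice indifferent between Up and Down: q·6 + (1−q)·4 = q·1 + (1−q)·6 ⟹ 4 + 2q = 6 + (-5)q ⟹ q = 2/7.

p = 4/5, q = 2/7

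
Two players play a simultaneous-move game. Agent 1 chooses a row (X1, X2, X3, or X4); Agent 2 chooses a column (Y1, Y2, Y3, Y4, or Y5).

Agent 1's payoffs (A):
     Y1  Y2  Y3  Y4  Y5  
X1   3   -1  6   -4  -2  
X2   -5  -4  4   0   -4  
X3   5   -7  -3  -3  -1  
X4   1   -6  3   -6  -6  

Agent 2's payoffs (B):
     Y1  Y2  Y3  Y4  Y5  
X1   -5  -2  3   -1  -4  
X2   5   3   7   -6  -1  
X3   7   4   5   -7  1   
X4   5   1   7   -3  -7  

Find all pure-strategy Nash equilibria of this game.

A profile is a Nash equilibrium when each player is best-responding to the other.
Agent 1's best responses — vs Y1: X3 (payoff 5); vs Y2: X1 (payoff -1); vs Y3: X1 (payoff 6); vs Y4: X2 (payoff 0); vs Y5: X3 (payoff -1).
Agent 2's best responses — vs X1: Y3 (payoff 3); vs X2: Y3 (payoff 7); vs X3: Y1 (payoff 7); vs X4: Y3 (payoff 7).
Mutual best responses occur at (X1, Y3) and (X3, Y1); at each, neither player gains by switching.

(X1, Y3) and (X3, Y1)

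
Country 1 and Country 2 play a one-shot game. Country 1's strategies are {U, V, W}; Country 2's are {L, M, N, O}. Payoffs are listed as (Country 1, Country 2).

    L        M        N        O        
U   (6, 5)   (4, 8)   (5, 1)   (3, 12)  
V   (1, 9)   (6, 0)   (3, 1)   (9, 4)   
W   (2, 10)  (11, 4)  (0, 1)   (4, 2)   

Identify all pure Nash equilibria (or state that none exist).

A profile is a Nash equilibrium when each player is best-responding to the other.
Country 1's best responses — vs L: U (payoff 6); vs M: W (payoff 11); vs N: U (payoff 5); vs O: V (payoff 9).
Country 2's best responses — vs U: O (payoff 12); vs V: L (payoff 9); vs W: L (payoff 10).
No cell has both players best-responding. For instance, Country 1's best reply to M is W, but against W Country 2 prefers L over M.

No pure-strategy Nash equilibrium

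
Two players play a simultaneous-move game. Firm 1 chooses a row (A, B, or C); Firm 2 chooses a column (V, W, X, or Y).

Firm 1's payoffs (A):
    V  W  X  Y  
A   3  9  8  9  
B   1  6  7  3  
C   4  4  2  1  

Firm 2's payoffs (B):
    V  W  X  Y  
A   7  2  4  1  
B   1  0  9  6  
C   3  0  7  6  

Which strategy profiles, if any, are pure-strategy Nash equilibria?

No pure-strategy Nash equilibrium

A profile is a Nash equilibrium when each player is best-responding to the other.
Firm 1's best responses — vs V: C (payoff 4); vs W: A (payoff 9); vs X: A (payoff 8); vs Y: A (payoff 9).
Firm 2's best responses — vs A: V (payoff 7); vs B: X (payoff 9); vs C: X (payoff 7).
No cell has both players best-responding. For instance, Firm 1's best reply to W is A, but against A Firm 2 prefers V over W.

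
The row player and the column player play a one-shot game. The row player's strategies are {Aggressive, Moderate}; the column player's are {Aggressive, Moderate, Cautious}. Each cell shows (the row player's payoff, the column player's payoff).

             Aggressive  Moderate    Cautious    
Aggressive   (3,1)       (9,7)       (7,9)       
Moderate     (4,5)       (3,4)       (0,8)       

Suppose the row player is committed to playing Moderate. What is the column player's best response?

Cautious

With the row player fixed at Moderate, the column player's payoffs are: Aggressive → 5, Moderate → 4, Cautious → 8.
The maximum is 8, achieved by Cautious.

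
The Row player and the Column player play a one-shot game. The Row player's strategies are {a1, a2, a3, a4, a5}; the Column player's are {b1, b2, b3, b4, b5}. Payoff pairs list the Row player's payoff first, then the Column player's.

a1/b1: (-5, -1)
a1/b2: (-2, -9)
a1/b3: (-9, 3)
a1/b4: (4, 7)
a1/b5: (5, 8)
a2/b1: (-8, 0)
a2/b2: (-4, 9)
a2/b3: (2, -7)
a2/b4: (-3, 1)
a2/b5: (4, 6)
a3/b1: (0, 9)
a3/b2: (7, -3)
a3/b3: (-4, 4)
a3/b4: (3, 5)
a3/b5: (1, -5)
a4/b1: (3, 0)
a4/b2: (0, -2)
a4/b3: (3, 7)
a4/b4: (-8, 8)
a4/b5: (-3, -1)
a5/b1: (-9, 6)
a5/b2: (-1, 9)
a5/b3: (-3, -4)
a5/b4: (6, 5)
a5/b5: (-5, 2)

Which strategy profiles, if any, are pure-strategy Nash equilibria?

(a1, b5)

A profile is a Nash equilibrium when each player is best-responding to the other.
The Row player's best responses — vs b1: a4 (payoff 3); vs b2: a3 (payoff 7); vs b3: a4 (payoff 3); vs b4: a5 (payoff 6); vs b5: a1 (payoff 5).
The Column player's best responses — vs a1: b5 (payoff 8); vs a2: b2 (payoff 9); vs a3: b1 (payoff 9); vs a4: b4 (payoff 8); vs a5: b2 (payoff 9).
The only mutual best response is (a1, b5); neither player gains by switching there.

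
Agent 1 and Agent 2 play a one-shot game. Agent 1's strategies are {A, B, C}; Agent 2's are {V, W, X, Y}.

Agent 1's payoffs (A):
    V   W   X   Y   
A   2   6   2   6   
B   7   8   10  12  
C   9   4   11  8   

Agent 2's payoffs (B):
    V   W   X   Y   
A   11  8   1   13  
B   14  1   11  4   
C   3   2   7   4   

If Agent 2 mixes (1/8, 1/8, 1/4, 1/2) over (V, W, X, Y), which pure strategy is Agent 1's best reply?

B

Agent 1's best reply maximizes expected payoff against the mix.
A: (1/8)·2 + (1/8)·6 + (1/4)·2 + (1/2)·6 = 9/2
B: (1/8)·7 + (1/8)·8 + (1/4)·10 + (1/2)·12 = 83/8
C: (1/8)·9 + (1/8)·4 + (1/4)·11 + (1/2)·8 = 67/8
Highest expected payoff is 83/8, from B.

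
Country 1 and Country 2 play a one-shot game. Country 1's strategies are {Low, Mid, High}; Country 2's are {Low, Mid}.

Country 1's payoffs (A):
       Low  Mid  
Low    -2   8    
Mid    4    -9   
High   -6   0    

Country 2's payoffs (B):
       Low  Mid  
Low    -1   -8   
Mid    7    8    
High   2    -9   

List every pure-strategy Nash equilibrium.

Find each player's best response to every opponent strategy; NE are the intersections.
Country 1's best responses — vs Low: Mid (payoff 4); vs Mid: Low (payoff 8).
Country 2's best responses — vs Low: Low (payoff -1); vs Mid: Mid (payoff 8); vs High: Low (payoff 2).
No cell has both players best-responding. For instance, Country 1's best reply to Low is Mid, but against Mid Country 2 prefers Mid over Low.

There is no pure-strategy Nash equilibrium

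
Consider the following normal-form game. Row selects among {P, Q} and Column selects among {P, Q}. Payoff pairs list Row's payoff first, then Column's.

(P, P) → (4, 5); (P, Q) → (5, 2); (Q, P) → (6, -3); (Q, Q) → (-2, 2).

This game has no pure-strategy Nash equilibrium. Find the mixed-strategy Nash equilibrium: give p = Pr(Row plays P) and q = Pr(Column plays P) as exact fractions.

p = 5/8, q = 7/9

In a mixed NE each player is indifferent between their pure strategies, so the opponent's mix sets the indifference.
Column indifferent between P and Q: p·5 + (1−p)·(-3) = p·2 + (1−p)·2 ⟹ (-3) + 8p = 2 + 0p ⟹ p = 5/8.
Row indifferent between P and Q: q·4 + (1−q)·5 = q·6 + (1−q)·(-2) ⟹ 5 + (-1)q = (-2) + 8q ⟹ q = 7/9.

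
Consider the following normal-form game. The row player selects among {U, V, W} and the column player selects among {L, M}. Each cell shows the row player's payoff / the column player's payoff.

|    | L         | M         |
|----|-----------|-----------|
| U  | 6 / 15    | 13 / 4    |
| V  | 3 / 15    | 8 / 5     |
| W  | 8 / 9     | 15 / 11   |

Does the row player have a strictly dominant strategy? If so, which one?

W

Check whether one of the row player's strategies beats all alternatives regardless of what the opponent does.
W strictly dominates: vs L: 8 > each of {6, 3}; vs M: 15 > each of {13, 8}.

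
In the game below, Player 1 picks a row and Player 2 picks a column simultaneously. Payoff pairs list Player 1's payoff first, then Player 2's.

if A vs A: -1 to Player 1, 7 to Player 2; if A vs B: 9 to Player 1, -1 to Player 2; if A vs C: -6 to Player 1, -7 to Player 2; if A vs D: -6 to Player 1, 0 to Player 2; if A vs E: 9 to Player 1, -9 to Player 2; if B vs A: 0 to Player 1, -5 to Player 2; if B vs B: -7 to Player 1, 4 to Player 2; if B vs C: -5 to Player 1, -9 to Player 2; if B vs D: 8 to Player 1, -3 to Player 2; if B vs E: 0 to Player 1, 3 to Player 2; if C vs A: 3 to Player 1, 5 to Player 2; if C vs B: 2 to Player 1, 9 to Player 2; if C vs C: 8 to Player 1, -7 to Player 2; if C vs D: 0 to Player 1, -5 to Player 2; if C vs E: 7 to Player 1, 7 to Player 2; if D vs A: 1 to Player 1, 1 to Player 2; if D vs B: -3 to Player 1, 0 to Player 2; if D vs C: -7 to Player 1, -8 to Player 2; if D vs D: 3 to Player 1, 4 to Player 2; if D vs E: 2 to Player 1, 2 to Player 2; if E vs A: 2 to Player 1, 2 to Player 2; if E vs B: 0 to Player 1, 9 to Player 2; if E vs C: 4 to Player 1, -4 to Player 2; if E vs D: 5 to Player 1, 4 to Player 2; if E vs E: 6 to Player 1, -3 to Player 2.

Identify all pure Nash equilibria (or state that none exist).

There is no pure-strategy Nash equilibrium

A profile is a Nash equilibrium when each player is best-responding to the other.
Player 1's best responses — vs A: C (payoff 3); vs B: A (payoff 9); vs C: C (payoff 8); vs D: B (payoff 8); vs E: A (payoff 9).
Player 2's best responses — vs A: A (payoff 7); vs B: B (payoff 4); vs C: B (payoff 9); vs D: D (payoff 4); vs E: B (payoff 9).
No cell has both players best-responding. For instance, Player 1's best reply to D is B, but against B Player 2 prefers B over D.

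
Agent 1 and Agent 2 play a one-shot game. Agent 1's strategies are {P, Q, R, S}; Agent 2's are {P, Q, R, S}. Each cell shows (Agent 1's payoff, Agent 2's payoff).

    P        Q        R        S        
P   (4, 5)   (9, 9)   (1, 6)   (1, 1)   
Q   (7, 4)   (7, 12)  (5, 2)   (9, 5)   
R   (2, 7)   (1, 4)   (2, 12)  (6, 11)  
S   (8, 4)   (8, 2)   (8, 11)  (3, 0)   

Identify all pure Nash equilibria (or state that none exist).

Find each player's best response to every opponent strategy; NE are the intersections.
Agent 1's best responses — vs P: S (payoff 8); vs Q: P (payoff 9); vs R: S (payoff 8); vs S: Q (payoff 9).
Agent 2's best responses — vs P: Q (payoff 9); vs Q: Q (payoff 12); vs R: R (payoff 12); vs S: R (payoff 11).
Mutual best responses occur at (P, Q) and (S, R); at each, neither player gains by switching.

(P, Q) and (S, R)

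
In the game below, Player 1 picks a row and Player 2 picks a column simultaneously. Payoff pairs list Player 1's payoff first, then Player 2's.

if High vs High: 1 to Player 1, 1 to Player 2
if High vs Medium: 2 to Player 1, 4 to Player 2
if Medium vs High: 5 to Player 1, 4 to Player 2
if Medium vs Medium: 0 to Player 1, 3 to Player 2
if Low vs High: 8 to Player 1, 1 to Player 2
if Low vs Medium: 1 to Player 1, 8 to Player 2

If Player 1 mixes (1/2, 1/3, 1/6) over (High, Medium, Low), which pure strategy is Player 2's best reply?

Compute Player 2's expected payoff from each pure strategy against the given mix.
High: (1/2)·1 + (1/3)·4 + (1/6)·1 = 2
Medium: (1/2)·4 + (1/3)·3 + (1/6)·8 = 13/3
Highest expected payoff is 13/3, from Medium.

Medium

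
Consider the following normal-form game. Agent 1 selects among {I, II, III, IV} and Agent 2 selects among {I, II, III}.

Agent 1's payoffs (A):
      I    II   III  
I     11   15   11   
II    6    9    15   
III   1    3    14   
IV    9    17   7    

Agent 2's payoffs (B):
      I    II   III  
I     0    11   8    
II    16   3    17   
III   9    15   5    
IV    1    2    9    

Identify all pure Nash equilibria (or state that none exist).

A profile is a Nash equilibrium when each player is best-responding to the other.
Agent 1's best responses — vs I: I (payoff 11); vs II: IV (payoff 17); vs III: II (payoff 15).
Agent 2's best responses — vs I: II (payoff 11); vs II: III (payoff 17); vs III: II (payoff 15); vs IV: III (payoff 9).
The only mutual best response is (II, III); neither player gains by switching there.

(II, III)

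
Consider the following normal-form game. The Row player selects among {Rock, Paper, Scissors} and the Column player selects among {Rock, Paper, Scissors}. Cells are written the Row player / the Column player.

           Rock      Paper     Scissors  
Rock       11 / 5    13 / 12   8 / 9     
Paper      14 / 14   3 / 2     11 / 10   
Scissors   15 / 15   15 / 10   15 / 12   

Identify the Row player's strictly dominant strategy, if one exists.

Scissors

A strategy is strictly dominant if it gives the Row player a strictly higher payoff than every other strategy, against every choice by the opponent.
Scissors strictly dominates: vs Rock: 15 > each of {11, 14}; vs Paper: 15 > each of {13, 3}; vs Scissors: 15 > each of {8, 11}.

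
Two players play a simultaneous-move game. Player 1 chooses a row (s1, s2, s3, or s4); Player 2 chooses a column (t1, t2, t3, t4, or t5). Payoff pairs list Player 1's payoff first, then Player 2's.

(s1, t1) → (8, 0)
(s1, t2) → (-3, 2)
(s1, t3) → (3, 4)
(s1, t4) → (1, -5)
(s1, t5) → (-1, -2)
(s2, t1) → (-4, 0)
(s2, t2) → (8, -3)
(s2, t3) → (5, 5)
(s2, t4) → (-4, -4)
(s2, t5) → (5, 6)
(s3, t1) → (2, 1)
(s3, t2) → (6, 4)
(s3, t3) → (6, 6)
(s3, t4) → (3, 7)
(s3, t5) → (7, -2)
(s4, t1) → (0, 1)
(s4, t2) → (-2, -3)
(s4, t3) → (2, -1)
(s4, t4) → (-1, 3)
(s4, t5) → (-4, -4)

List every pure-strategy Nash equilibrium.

(s3, t4)

A profile is a Nash equilibrium when each player is best-responding to the other.
Player 1's best responses — vs t1: s1 (payoff 8); vs t2: s2 (payoff 8); vs t3: s3 (payoff 6); vs t4: s3 (payoff 3); vs t5: s3 (payoff 7).
Player 2's best responses — vs s1: t3 (payoff 4); vs s2: t5 (payoff 6); vs s3: t4 (payoff 7); vs s4: t4 (payoff 3).
The only mutual best response is (s3, t4); neither player gains by switching there.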